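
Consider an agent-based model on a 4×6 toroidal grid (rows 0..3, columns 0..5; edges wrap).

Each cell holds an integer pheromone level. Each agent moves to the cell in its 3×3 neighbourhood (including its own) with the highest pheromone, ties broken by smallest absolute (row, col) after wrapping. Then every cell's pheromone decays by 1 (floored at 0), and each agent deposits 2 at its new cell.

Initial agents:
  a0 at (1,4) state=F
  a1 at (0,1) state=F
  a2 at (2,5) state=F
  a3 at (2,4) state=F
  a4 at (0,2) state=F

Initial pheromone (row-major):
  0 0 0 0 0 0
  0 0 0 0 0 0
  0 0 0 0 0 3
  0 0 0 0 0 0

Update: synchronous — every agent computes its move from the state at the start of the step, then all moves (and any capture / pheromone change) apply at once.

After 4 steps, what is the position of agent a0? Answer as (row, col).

t=1: a0@(2,5) a1@(0,0) a2@(2,5) a3@(2,5) a4@(0,1) | pheromone: 2 2 0 0 0 0 / 0 0 0 0 0 0 / 0 0 0 0 0 8 / 0 0 0 0 0 0
t=2: a0@(2,5) a1@(0,0) a2@(2,5) a3@(2,5) a4@(0,0) | pheromone: 5 1 0 0 0 0 / 0 0 0 0 0 0 / 0 0 0 0 0 13 / 0 0 0 0 0 0
t=3: a0@(2,5) a1@(0,0) a2@(2,5) a3@(2,5) a4@(0,0) | pheromone: 8 0 0 0 0 0 / 0 0 0 0 0 0 / 0 0 0 0 0 18 / 0 0 0 0 0 0
t=4: a0@(2,5) a1@(0,0) a2@(2,5) a3@(2,5) a4@(0,0) | pheromone: 11 0 0 0 0 0 / 0 0 0 0 0 0 / 0 0 0 0 0 23 / 0 0 0 0 0 0

(2, 5)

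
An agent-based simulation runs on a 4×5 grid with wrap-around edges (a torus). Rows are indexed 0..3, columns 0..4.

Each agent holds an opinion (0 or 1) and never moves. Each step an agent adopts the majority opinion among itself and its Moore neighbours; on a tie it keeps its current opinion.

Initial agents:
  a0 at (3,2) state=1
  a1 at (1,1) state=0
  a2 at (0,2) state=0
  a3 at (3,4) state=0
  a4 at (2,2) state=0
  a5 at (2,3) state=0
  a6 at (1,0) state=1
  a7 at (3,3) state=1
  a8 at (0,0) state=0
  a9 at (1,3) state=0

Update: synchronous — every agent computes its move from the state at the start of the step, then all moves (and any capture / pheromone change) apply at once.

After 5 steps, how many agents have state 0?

10

t=1: a0@(3,2):0 a1@(1,1):0 a2@(0,2):0 a3@(3,4):0 a4@(2,2):0 a5@(2,3):0 a6@(1,0):0 a7@(3,3):0 a8@(0,0):0 a9@(1,3):0
t=2: (unchanged — steady state)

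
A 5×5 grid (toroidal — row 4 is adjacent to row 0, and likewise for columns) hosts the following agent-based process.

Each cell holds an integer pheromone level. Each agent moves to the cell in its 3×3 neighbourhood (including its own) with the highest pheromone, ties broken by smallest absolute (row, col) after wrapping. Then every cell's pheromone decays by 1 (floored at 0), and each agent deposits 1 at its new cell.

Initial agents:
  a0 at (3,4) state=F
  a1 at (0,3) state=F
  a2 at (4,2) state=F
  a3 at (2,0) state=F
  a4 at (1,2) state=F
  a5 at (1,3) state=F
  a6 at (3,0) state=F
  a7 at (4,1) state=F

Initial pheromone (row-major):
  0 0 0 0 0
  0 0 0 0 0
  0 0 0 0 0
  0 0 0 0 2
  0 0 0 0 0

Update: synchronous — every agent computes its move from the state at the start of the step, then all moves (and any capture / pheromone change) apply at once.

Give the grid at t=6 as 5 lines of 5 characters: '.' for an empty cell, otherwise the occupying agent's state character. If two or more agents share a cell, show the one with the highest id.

t=1: a0@(3,4) a1@(0,2) a2@(0,1) a3@(3,4) a4@(0,1) a5@(0,2) a6@(3,4) a7@(0,0) | pheromone: 1 2 2 0 0 / 0 0 0 0 0 / 0 0 0 0 0 / 0 0 0 0 4 / 0 0 0 0 0
t=2: a0@(3,4) a1@(0,1) a2@(0,1) a3@(3,4) a4@(0,1) a5@(0,1) a6@(3,4) a7@(0,1) | pheromone: 0 6 1 0 0 / 0 0 0 0 0 / 0 0 0 0 0 / 0 0 0 0 6 / 0 0 0 0 0
t=3: a0@(3,4) a1@(0,1) a2@(0,1) a3@(3,4) a4@(0,1) a5@(0,1) a6@(3,4) a7@(0,1) | pheromone: 0 10 0 0 0 / 0 0 0 0 0 / 0 0 0 0 0 / 0 0 0 0 8 / 0 0 0 0 0
t=4: a0@(3,4) a1@(0,1) a2@(0,1) a3@(3,4) a4@(0,1) a5@(0,1) a6@(3,4) a7@(0,1) | pheromone: 0 14 0 0 0 / 0 0 0 0 0 / 0 0 0 0 0 / 0 0 0 0 10 / 0 0 0 0 0
t=5: a0@(3,4) a1@(0,1) a2@(0,1) a3@(3,4) a4@(0,1) a5@(0,1) a6@(3,4) a7@(0,1) | pheromone: 0 18 0 0 0 / 0 0 0 0 0 / 0 0 0 0 0 / 0 0 0 0 12 / 0 0 0 0 0
t=6: a0@(3,4) a1@(0,1) a2@(0,1) a3@(3,4) a4@(0,1) a5@(0,1) a6@(3,4) a7@(0,1) | pheromone: 0 22 0 0 0 / 0 0 0 0 0 / 0 0 0 0 0 / 0 0 0 0 14 / 0 0 0 0 0

.F...
.....
.....
....F
.....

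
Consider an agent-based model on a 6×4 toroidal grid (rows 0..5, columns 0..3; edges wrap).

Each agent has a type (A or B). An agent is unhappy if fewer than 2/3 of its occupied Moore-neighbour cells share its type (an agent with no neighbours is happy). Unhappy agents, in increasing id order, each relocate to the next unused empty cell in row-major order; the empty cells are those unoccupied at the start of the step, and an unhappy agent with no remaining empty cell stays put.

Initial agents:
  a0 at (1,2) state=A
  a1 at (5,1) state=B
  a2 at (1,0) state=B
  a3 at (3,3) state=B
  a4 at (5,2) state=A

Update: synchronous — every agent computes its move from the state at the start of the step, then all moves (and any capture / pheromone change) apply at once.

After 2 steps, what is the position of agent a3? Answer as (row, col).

t=1: a0@(1,2):A a1@(0,0):B a2@(1,0):B a3@(3,3):B a4@(0,1):A
t=2: a0@(1,2):A a1@(0,2):B a2@(0,3):B a3@(3,3):B a4@(1,1):A

(3, 3)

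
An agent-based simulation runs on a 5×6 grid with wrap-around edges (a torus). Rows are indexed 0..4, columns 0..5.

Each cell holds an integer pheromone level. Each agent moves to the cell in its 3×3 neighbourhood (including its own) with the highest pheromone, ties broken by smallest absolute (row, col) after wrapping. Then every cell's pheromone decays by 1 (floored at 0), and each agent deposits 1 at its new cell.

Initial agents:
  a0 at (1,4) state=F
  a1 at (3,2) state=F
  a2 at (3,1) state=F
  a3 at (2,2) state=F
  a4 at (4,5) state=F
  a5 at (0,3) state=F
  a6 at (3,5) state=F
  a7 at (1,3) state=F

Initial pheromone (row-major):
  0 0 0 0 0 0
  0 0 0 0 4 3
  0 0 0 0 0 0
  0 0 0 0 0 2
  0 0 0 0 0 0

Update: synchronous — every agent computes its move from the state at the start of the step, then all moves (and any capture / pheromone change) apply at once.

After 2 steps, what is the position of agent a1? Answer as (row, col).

(1, 1)

t=1: a0@(1,4) a1@(2,1) a2@(2,0) a3@(1,1) a4@(3,5) a5@(1,4) a6@(3,5) a7@(1,4) | pheromone: 0 0 0 0 0 0 / 0 1 0 0 6 2 / 1 1 0 0 0 0 / 0 0 0 0 0 3 / 0 0 0 0 0 0
t=2: a0@(1,4) a1@(1,1) a2@(3,5) a3@(1,1) a4@(3,5) a5@(1,4) a6@(3,5) a7@(1,4) | pheromone: 0 0 0 0 0 0 / 0 2 0 0 8 1 / 0 0 0 0 0 0 / 0 0 0 0 0 5 / 0 0 0 0 0 0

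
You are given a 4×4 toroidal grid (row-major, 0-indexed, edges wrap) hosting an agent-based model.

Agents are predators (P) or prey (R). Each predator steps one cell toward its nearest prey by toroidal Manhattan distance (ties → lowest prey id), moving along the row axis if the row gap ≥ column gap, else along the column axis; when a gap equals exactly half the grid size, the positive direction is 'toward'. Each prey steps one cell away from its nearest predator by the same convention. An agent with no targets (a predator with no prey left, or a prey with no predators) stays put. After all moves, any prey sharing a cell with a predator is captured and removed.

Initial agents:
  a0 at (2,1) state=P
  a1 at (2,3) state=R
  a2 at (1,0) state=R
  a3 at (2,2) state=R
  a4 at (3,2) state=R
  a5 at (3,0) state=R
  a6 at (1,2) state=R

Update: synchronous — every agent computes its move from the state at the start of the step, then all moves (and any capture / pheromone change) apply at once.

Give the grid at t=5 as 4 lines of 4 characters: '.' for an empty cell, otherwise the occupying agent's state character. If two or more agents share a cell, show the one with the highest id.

R.R.
....
..PR
....

t=1: a0@(2,2):P a2@(0,0):R a3@(2,3):R a4@(0,2):R a5@(0,0):R a6@(0,2):R
t=2: a0@(2,3):P a2@(3,0):R a3@(2,0):R a4@(3,2):R a5@(3,0):R a6@(3,2):R
t=3: a0@(2,0):P a2@(0,0):R a3@(2,1):R a4@(0,2):R a5@(0,0):R a6@(0,2):R
t=4: a0@(2,1):P a2@(3,0):R a3@(2,2):R a4@(3,2):R a5@(3,0):R a6@(3,2):R
t=5: a0@(2,2):P a2@(0,0):R a3@(2,3):R a4@(0,2):R a5@(0,0):R a6@(0,2):R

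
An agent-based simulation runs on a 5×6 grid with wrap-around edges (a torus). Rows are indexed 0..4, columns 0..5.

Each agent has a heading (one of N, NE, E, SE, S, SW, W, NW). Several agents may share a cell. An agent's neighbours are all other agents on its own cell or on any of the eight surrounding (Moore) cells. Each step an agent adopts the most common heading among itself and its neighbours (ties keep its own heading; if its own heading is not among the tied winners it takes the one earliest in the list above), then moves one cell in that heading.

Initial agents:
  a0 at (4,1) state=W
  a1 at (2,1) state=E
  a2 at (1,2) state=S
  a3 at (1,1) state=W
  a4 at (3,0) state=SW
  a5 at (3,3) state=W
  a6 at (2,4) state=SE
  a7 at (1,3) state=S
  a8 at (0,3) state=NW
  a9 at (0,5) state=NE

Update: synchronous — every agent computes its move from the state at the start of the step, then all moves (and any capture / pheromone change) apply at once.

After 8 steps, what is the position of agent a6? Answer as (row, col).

(0, 1)

t=1: a0@(4,0):W a1@(2,2):E a2@(2,2):S a3@(1,0):W a4@(4,5):SW a5@(3,2):W a6@(3,5):SE a7@(2,3):S a8@(1,3):S a9@(4,0):NE
t=2: a0@(4,5):W a1@(3,2):S a2@(3,2):S a3@(1,5):W a4@(0,4):SW a5@(4,2):S a6@(4,0):SE a7@(3,3):S a8@(2,3):S a9@(3,1):NE
t=3: a0@(4,4):W a1@(4,2):S a2@(4,2):S a3@(1,4):W a4@(0,3):W a5@(0,2):S a6@(0,1):SE a7@(4,3):S a8@(3,3):S a9@(4,1):S
t=4: a0@(4,3):W a1@(0,2):S a2@(0,2):S a3@(1,3):W a4@(1,3):S a5@(1,2):S a6@(1,1):S a7@(0,3):S a8@(4,3):S a9@(0,1):S
t=5: a0@(0,3):S a1@(1,2):S a2@(1,2):S a3@(2,3):S a4@(2,3):S a5@(2,2):S a6@(2,1):S a7@(1,3):S a8@(0,3):S a9@(1,1):S
t=6: a0@(1,3):S a1@(2,2):S a2@(2,2):S a3@(3,3):S a4@(3,3):S a5@(3,2):S a6@(3,1):S a7@(2,3):S a8@(1,3):S a9@(2,1):S
t=7: a0@(2,3):S a1@(3,2):S a2@(3,2):S a3@(4,3):S a4@(4,3):S a5@(4,2):S a6@(4,1):S a7@(3,3):S a8@(2,3):S a9@(3,1):S
t=8: a0@(3,3):S a1@(4,2):S a2@(4,2):S a3@(0,3):S a4@(0,3):S a5@(0,2):S a6@(0,1):S a7@(4,3):S a8@(3,3):S a9@(4,1):S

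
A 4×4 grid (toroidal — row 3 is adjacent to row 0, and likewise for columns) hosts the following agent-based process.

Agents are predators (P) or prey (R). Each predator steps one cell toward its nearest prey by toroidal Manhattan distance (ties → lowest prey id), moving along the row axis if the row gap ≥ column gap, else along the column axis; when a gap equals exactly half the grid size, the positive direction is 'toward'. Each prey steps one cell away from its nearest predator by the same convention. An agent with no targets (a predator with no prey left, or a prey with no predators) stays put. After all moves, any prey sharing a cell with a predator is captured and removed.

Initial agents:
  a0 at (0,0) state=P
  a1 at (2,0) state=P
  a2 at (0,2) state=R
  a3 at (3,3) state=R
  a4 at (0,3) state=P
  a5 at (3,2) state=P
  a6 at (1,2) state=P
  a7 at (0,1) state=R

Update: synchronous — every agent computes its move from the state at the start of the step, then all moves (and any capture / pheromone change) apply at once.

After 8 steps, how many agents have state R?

0

t=1: a0@(0,1):P a1@(3,0):P a3@(2,3):R a4@(0,2):P a5@(0,2):P a6@(0,2):P
t=2: a0@(1,1):P a1@(2,0):P a3@(1,3):R a4@(1,2):P a5@(1,2):P a6@(1,2):P
t=3: a0@(1,2):P a1@(1,0):P a4@(1,3):P a5@(1,3):P a6@(1,3):P
t=4: (unchanged — steady state)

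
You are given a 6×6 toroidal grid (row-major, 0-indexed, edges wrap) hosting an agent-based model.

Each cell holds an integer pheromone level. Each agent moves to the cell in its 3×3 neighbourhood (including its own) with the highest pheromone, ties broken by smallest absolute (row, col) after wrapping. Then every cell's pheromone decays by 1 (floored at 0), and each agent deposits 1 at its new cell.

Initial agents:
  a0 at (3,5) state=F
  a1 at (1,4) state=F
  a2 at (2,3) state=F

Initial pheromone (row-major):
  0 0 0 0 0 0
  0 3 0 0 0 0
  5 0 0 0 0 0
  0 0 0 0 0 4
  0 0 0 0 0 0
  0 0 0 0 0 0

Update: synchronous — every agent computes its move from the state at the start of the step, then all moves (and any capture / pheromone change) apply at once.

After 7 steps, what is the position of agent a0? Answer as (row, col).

(2, 0)

t=1: a0@(2,0) a1@(0,3) a2@(1,2) | pheromone: 0 0 0 1 0 0 / 0 2 1 0 0 0 / 5 0 0 0 0 0 / 0 0 0 0 0 3 / 0 0 0 0 0 0 / 0 0 0 0 0 0
t=2: a0@(2,0) a1@(0,3) a2@(1,1) | pheromone: 0 0 0 1 0 0 / 0 2 0 0 0 0 / 5 0 0 0 0 0 / 0 0 0 0 0 2 / 0 0 0 0 0 0 / 0 0 0 0 0 0
t=3: a0@(2,0) a1@(0,3) a2@(2,0) | pheromone: 0 0 0 1 0 0 / 0 1 0 0 0 0 / 6 0 0 0 0 0 / 0 0 0 0 0 1 / 0 0 0 0 0 0 / 0 0 0 0 0 0
t=4: a0@(2,0) a1@(0,3) a2@(2,0) | pheromone: 0 0 0 1 0 0 / 0 0 0 0 0 0 / 7 0 0 0 0 0 / 0 0 0 0 0 0 / 0 0 0 0 0 0 / 0 0 0 0 0 0
t=5: a0@(2,0) a1@(0,3) a2@(2,0) | pheromone: 0 0 0 1 0 0 / 0 0 0 0 0 0 / 8 0 0 0 0 0 / 0 0 0 0 0 0 / 0 0 0 0 0 0 / 0 0 0 0 0 0
t=6: a0@(2,0) a1@(0,3) a2@(2,0) | pheromone: 0 0 0 1 0 0 / 0 0 0 0 0 0 / 9 0 0 0 0 0 / 0 0 0 0 0 0 / 0 0 0 0 0 0 / 0 0 0 0 0 0
t=7: a0@(2,0) a1@(0,3) a2@(2,0) | pheromone: 0 0 0 1 0 0 / 0 0 0 0 0 0 / 10 0 0 0 0 0 / 0 0 0 0 0 0 / 0 0 0 0 0 0 / 0 0 0 0 0 0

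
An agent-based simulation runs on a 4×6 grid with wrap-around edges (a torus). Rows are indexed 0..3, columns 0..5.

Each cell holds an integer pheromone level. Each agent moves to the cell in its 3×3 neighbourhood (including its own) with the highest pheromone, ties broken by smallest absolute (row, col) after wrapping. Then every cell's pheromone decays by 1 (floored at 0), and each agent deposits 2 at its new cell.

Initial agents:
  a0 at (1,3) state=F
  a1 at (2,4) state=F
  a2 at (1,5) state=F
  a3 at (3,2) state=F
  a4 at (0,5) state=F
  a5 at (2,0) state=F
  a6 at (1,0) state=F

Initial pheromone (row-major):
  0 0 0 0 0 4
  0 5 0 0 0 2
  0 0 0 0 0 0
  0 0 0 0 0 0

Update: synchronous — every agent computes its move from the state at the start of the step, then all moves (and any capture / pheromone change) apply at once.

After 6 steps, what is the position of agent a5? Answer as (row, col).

t=1: a0@(0,2) a1@(1,5) a2@(0,5) a3@(0,1) a4@(0,5) a5@(1,1) a6@(1,1) | pheromone: 0 2 2 0 0 7 / 0 8 0 0 0 3 / 0 0 0 0 0 0 / 0 0 0 0 0 0
t=2: a0@(1,1) a1@(0,5) a2@(0,5) a3@(1,1) a4@(0,5) a5@(1,1) a6@(1,1) | pheromone: 0 1 1 0 0 12 / 0 15 0 0 0 2 / 0 0 0 0 0 0 / 0 0 0 0 0 0
t=3: a0@(1,1) a1@(0,5) a2@(0,5) a3@(1,1) a4@(0,5) a5@(1,1) a6@(1,1) | pheromone: 0 0 0 0 0 17 / 0 22 0 0 0 1 / 0 0 0 0 0 0 / 0 0 0 0 0 0
t=4: a0@(1,1) a1@(0,5) a2@(0,5) a3@(1,1) a4@(0,5) a5@(1,1) a6@(1,1) | pheromone: 0 0 0 0 0 22 / 0 29 0 0 0 0 / 0 0 0 0 0 0 / 0 0 0 0 0 0
t=5: a0@(1,1) a1@(0,5) a2@(0,5) a3@(1,1) a4@(0,5) a5@(1,1) a6@(1,1) | pheromone: 0 0 0 0 0 27 / 0 36 0 0 0 0 / 0 0 0 0 0 0 / 0 0 0 0 0 0
t=6: a0@(1,1) a1@(0,5) a2@(0,5) a3@(1,1) a4@(0,5) a5@(1,1) a6@(1,1) | pheromone: 0 0 0 0 0 32 / 0 43 0 0 0 0 / 0 0 0 0 0 0 / 0 0 0 0 0 0

(1, 1)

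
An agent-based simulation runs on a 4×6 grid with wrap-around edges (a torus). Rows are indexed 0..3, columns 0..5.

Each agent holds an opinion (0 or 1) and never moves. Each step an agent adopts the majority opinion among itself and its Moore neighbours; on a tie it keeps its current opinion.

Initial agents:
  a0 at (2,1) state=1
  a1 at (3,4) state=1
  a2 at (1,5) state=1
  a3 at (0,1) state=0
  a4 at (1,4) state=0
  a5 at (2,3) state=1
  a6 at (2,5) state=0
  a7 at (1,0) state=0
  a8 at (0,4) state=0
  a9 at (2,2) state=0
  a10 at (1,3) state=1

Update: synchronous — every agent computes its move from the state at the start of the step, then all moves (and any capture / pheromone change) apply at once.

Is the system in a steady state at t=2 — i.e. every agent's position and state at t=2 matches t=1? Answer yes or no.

t=1: a0@(2,1):0 a1@(3,4):1 a2@(1,5):0 a3@(0,1):0 a4@(1,4):0 a5@(2,3):1 a6@(2,5):0 a7@(1,0):0 a8@(0,4):1 a9@(2,2):1 a10@(1,3):0
t=2: a0@(2,1):0 a1@(3,4):1 a2@(1,5):0 a3@(0,1):0 a4@(1,4):0 a5@(2,3):1 a6@(2,5):0 a7@(1,0):0 a8@(0,4):0 a9@(2,2):1 a10@(1,3):1

no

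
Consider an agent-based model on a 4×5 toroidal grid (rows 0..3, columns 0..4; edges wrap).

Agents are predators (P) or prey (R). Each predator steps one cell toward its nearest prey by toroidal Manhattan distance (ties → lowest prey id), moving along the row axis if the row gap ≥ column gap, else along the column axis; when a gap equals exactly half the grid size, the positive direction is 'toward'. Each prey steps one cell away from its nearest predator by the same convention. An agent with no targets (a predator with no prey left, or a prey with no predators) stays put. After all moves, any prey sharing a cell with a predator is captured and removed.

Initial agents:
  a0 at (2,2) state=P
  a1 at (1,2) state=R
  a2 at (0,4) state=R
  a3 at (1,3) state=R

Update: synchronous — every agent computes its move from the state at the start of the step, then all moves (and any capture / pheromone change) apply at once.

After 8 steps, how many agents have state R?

t=1: a0@(1,2):P a1@(0,2):R a2@(3,4):R a3@(0,3):R
t=2: a0@(0,2):P a1@(3,2):R a2@(2,4):R a3@(3,3):R
t=3: a0@(3,2):P a1@(2,2):R a2@(1,4):R a3@(2,3):R
t=4: a0@(2,2):P a1@(1,2):R a2@(0,4):R a3@(1,3):R
t=5: a0@(1,2):P a1@(0,2):R a2@(3,4):R a3@(0,3):R
t=6: a0@(0,2):P a1@(3,2):R a2@(2,4):R a3@(3,3):R
t=7: a0@(3,2):P a1@(2,2):R a2@(1,4):R a3@(2,3):R
t=8: a0@(2,2):P a1@(1,2):R a2@(0,4):R a3@(1,3):R

3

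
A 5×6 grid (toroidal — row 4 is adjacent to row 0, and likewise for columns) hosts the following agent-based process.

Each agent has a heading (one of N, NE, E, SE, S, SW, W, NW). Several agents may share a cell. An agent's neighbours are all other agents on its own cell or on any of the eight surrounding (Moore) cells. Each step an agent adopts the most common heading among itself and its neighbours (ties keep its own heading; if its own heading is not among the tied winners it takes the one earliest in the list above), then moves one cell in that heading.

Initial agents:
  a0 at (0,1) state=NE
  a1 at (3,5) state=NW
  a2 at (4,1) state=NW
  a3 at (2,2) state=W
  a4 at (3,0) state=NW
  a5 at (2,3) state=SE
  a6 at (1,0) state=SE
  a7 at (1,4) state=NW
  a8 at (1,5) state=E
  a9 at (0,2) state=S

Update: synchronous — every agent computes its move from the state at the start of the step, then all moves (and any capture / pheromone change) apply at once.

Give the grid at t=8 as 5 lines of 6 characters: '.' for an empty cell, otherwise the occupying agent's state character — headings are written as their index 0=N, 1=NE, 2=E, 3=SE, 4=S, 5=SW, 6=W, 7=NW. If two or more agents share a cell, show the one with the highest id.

t=1: a0@(4,2):NE a1@(2,4):NW a2@(3,0):NW a3@(2,1):W a4@(2,5):NW a5@(3,4):SE a6@(2,1):SE a7@(0,3):NW a8@(1,0):E a9@(1,2):S
t=2: a0@(3,3):NE a1@(1,3):NW a2@(2,5):NW a3@(2,0):W a4@(1,4):NW a5@(2,3):NW a6@(3,2):SE a7@(4,2):NW a8@(1,1):E a9@(2,2):S
t=3: a0@(2,2):NW a1@(0,2):NW a2@(1,4):NW a3@(2,5):W a4@(0,3):NW a5@(1,2):NW a6@(2,1):NW a7@(3,1):NW a8@(1,2):E a9@(1,1):NW
t=4: a0@(1,1):NW a1@(4,1):NW a2@(0,3):NW a3@(2,4):W a4@(4,2):NW a5@(0,1):NW a6@(1,0):NW a7@(2,0):NW a8@(0,1):NW a9@(0,0):NW
t=5: a0@(0,0):NW a1@(3,0):NW a2@(4,2):NW a3@(2,3):W a4@(3,1):NW a5@(4,0):NW a6@(0,5):NW a7@(1,5):NW a8@(4,0):NW a9@(4,5):NW
t=6: a0@(4,5):NW a1@(2,5):NW a2@(3,1):NW a3@(2,2):W a4@(2,0):NW a5@(3,5):NW a6@(4,4):NW a7@(0,4):NW a8@(3,5):NW a9@(3,4):NW
t=7: a0@(3,4):NW a1@(1,4):NW a2@(2,0):NW a3@(2,1):W a4@(1,5):NW a5@(2,4):NW a6@(3,3):NW a7@(4,3):NW a8@(2,4):NW a9@(2,3):NW
t=8: a0@(2,3):NW a1@(0,3):NW a2@(1,5):NW a3@(2,0):W a4@(0,4):NW a5@(1,3):NW a6@(2,2):NW a7@(3,2):NW a8@(1,3):NW a9@(1,2):NW

...77.
..77.7
6.77..
..7...
......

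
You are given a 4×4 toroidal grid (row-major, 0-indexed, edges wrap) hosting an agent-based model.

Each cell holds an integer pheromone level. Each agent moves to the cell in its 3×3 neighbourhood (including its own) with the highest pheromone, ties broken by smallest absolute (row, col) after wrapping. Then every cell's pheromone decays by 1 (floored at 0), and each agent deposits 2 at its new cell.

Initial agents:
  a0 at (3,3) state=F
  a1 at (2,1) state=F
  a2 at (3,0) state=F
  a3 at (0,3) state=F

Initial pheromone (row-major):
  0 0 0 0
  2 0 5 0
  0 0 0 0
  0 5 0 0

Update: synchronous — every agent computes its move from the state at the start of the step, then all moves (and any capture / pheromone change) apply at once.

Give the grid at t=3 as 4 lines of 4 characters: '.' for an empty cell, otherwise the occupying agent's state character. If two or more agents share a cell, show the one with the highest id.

....
..F.
....
.F..

t=1: a0@(0,0) a1@(1,2) a2@(3,1) a3@(1,2) | pheromone: 2 0 0 0 / 1 0 8 0 / 0 0 0 0 / 0 6 0 0
t=2: a0@(3,1) a1@(1,2) a2@(3,1) a3@(1,2) | pheromone: 1 0 0 0 / 0 0 11 0 / 0 0 0 0 / 0 9 0 0
t=3: a0@(3,1) a1@(1,2) a2@(3,1) a3@(1,2) | pheromone: 0 0 0 0 / 0 0 14 0 / 0 0 0 0 / 0 12 0 0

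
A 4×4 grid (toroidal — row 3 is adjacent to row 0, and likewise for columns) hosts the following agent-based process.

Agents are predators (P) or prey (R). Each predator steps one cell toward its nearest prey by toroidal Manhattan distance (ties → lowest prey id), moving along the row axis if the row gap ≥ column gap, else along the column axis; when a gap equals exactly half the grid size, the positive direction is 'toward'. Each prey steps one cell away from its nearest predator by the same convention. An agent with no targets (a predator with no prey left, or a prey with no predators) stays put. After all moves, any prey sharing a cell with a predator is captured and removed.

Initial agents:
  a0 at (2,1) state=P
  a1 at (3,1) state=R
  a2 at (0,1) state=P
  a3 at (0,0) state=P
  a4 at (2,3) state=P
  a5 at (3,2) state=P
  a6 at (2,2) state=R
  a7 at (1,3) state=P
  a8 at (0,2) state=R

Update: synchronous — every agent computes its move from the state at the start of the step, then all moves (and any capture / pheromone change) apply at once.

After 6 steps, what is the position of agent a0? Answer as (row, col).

t=1: a0@(3,1):P a1@(0,1):R a2@(3,1):P a3@(3,0):P a4@(2,2):P a5@(3,1):P a7@(2,3):P a8@(0,3):R
t=2: a0@(0,1):P a1@(1,1):R a2@(0,1):P a3@(0,0):P a4@(3,2):P a5@(0,1):P a7@(3,3):P a8@(1,3):R
t=3: a0@(1,1):P a1@(2,1):R a2@(1,1):P a3@(1,0):P a4@(0,2):P a5@(1,1):P a7@(0,3):P a8@(2,3):R
t=4: a0@(2,1):P a1@(3,1):R a2@(2,1):P a3@(2,0):P a4@(1,2):P a5@(2,1):P a7@(1,3):P a8@(3,3):R
t=5: a0@(3,1):P a1@(0,1):R a2@(3,1):P a3@(3,0):P a4@(2,2):P a5@(3,1):P a7@(2,3):P a8@(0,3):R
t=6: a0@(0,1):P a1@(1,1):R a2@(0,1):P a3@(0,0):P a4@(3,2):P a5@(0,1):P a7@(3,3):P a8@(1,3):R

(0, 1)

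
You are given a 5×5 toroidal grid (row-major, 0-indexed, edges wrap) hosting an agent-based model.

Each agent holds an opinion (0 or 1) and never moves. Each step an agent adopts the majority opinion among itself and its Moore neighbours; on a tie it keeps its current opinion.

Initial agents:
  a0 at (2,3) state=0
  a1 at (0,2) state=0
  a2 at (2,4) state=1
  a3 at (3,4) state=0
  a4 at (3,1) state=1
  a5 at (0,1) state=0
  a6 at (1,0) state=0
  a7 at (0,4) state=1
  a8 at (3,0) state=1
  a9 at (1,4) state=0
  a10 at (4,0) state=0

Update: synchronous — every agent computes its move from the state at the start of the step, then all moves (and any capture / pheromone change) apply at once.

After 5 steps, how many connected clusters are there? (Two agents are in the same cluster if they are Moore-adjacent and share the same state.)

1

t=1: a0@(2,3):0 a1@(0,2):0 a2@(2,4):0 a3@(3,4):0 a4@(3,1):1 a5@(0,1):0 a6@(1,0):0 a7@(0,4):0 a8@(3,0):1 a9@(1,4):0 a10@(4,0):0
t=2: a0@(2,3):0 a1@(0,2):0 a2@(2,4):0 a3@(3,4):0 a4@(3,1):1 a5@(0,1):0 a6@(1,0):0 a7@(0,4):0 a8@(3,0):0 a9@(1,4):0 a10@(4,0):0
t=3: a0@(2,3):0 a1@(0,2):0 a2@(2,4):0 a3@(3,4):0 a4@(3,1):0 a5@(0,1):0 a6@(1,0):0 a7@(0,4):0 a8@(3,0):0 a9@(1,4):0 a10@(4,0):0
t=4: (unchanged — steady state)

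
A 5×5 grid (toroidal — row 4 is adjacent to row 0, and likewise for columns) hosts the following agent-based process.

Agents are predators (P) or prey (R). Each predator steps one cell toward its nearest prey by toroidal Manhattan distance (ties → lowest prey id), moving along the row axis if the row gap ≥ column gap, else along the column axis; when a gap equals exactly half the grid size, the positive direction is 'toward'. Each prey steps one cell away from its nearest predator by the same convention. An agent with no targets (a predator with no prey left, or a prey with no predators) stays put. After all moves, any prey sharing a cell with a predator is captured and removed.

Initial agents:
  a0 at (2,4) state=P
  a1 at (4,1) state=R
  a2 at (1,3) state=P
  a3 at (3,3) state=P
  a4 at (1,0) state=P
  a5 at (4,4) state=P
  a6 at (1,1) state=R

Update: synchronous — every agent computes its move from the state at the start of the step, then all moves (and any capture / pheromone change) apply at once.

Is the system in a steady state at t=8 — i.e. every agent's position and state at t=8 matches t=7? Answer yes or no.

t=1: a0@(2,0):P a1@(4,2):R a2@(1,2):P a3@(3,2):P a4@(1,1):P a5@(4,0):P
t=2: a0@(3,0):P a2@(0,2):P a3@(4,2):P a4@(0,1):P a5@(4,1):P
t=3: (unchanged — steady state)

yes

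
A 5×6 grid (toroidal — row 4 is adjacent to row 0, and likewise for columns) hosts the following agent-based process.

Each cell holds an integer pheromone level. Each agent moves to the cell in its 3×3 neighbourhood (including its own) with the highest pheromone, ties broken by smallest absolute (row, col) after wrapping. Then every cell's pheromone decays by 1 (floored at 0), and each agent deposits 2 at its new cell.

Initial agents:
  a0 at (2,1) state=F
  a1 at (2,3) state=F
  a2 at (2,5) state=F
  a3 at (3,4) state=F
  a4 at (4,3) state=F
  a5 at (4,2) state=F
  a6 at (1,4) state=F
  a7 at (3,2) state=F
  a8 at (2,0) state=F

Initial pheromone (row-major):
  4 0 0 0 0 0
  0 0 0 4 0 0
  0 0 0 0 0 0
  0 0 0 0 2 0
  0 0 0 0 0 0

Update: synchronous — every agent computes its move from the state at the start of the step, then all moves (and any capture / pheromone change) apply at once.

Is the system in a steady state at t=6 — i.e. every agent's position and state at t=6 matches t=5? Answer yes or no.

t=1: a0@(1,0) a1@(1,3) a2@(3,4) a3@(3,4) a4@(3,4) a5@(0,1) a6@(1,3) a7@(2,1) a8@(1,0) | pheromone: 3 2 0 0 0 0 / 4 0 0 7 0 0 / 0 2 0 0 0 0 / 0 0 0 0 7 0 / 0 0 0 0 0 0
t=2: a0@(1,0) a1@(1,3) a2@(3,4) a3@(3,4) a4@(3,4) a5@(1,0) a6@(1,3) a7@(1,0) a8@(1,0) | pheromone: 2 1 0 0 0 0 / 11 0 0 10 0 0 / 0 1 0 0 0 0 / 0 0 0 0 12 0 / 0 0 0 0 0 0
t=3: a0@(1,0) a1@(1,3) a2@(3,4) a3@(3,4) a4@(3,4) a5@(1,0) a6@(1,3) a7@(1,0) a8@(1,0) | pheromone: 1 0 0 0 0 0 / 18 0 0 13 0 0 / 0 0 0 0 0 0 / 0 0 0 0 17 0 / 0 0 0 0 0 0
t=4: a0@(1,0) a1@(1,3) a2@(3,4) a3@(3,4) a4@(3,4) a5@(1,0) a6@(1,3) a7@(1,0) a8@(1,0) | pheromone: 0 0 0 0 0 0 / 25 0 0 16 0 0 / 0 0 0 0 0 0 / 0 0 0 0 22 0 / 0 0 0 0 0 0
t=5: a0@(1,0) a1@(1,3) a2@(3,4) a3@(3,4) a4@(3,4) a5@(1,0) a6@(1,3) a7@(1,0) a8@(1,0) | pheromone: 0 0 0 0 0 0 / 32 0 0 19 0 0 / 0 0 0 0 0 0 / 0 0 0 0 27 0 / 0 0 0 0 0 0
t=6: a0@(1,0) a1@(1,3) a2@(3,4) a3@(3,4) a4@(3,4) a5@(1,0) a6@(1,3) a7@(1,0) a8@(1,0) | pheromone: 0 0 0 0 0 0 / 39 0 0 22 0 0 / 0 0 0 0 0 0 / 0 0 0 0 32 0 / 0 0 0 0 0 0

yes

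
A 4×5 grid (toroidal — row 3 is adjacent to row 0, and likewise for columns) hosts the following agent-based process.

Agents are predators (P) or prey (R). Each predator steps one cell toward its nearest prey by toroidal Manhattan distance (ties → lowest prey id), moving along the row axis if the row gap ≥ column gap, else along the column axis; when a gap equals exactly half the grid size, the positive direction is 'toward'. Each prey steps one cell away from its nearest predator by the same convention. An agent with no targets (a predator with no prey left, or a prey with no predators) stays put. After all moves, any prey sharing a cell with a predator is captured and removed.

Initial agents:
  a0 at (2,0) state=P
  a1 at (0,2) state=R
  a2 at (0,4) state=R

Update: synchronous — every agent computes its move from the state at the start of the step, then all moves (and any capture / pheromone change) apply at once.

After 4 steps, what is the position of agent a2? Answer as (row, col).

t=1: a0@(3,0):P a1@(3,2):R a2@(3,4):R
t=2: a0@(3,4):P a1@(3,3):R a2@(3,3):R
t=3: a0@(3,3):P a1@(3,2):R a2@(3,2):R
t=4: a0@(3,2):P a1@(3,1):R a2@(3,1):R

(3, 1)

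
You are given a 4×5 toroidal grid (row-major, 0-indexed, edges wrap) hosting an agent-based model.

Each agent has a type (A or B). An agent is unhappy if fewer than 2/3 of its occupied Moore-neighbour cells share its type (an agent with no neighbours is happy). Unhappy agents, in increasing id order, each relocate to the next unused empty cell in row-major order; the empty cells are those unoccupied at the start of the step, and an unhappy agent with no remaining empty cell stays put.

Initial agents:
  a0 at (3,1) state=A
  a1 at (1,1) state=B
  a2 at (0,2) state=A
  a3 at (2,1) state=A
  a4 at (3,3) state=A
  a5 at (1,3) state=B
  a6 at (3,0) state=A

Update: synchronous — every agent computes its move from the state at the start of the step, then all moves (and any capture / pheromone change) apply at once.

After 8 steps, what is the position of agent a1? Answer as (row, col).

t=1: a0@(3,1):A a1@(0,0):B a2@(0,1):A a3@(2,1):A a4@(3,3):A a5@(0,3):B a6@(3,0):A
t=2: a0@(3,1):A a1@(0,2):B a2@(0,1):A a3@(2,1):A a4@(0,4):A a5@(1,0):B a6@(3,0):A
t=3: a0@(3,1):A a1@(0,0):B a2@(0,3):A a3@(2,1):A a4@(1,1):A a5@(1,2):B a6@(3,0):A
t=4: a0@(3,1):A a1@(0,1):B a2@(0,2):A a3@(2,1):A a4@(0,4):A a5@(1,0):B a6@(3,0):A
t=5: a0@(3,1):A a1@(0,0):B a2@(0,3):A a3@(2,1):A a4@(1,1):A a5@(1,2):B a6@(3,0):A
t=6: a0@(3,1):A a1@(0,1):B a2@(0,2):A a3@(2,1):A a4@(0,4):A a5@(1,0):B a6@(3,0):A
t=7: a0@(3,1):A a1@(0,0):B a2@(0,3):A a3@(2,1):A a4@(1,1):A a5@(1,2):B a6@(3,0):A
t=8: a0@(3,1):A a1@(0,1):B a2@(0,2):A a3@(2,1):A a4@(0,4):A a5@(1,0):B a6@(3,0):A

(0, 1)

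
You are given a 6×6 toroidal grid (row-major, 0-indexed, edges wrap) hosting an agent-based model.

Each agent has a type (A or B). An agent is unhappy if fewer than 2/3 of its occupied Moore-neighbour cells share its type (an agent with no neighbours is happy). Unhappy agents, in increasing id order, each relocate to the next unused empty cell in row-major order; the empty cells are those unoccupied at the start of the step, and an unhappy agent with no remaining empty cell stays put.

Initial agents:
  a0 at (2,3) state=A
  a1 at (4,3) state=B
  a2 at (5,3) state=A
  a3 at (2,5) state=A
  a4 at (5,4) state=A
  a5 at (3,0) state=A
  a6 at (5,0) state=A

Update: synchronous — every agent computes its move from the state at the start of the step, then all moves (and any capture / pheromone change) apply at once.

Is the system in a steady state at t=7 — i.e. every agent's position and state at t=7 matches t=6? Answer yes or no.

no

t=1: a0@(2,3):A a1@(0,0):B a2@(0,1):A a3@(2,5):A a4@(0,2):A a5@(3,0):A a6@(5,0):A
t=2: a0@(2,3):A a1@(0,3):B a2@(0,1):A a3@(2,5):A a4@(0,2):A a5@(3,0):A a6@(0,4):A
t=3: a0@(2,3):A a1@(0,0):B a2@(0,1):A a3@(2,5):A a4@(0,5):A a5@(3,0):A a6@(1,0):A
t=4: a0@(2,3):A a1@(0,2):B a2@(0,3):A a3@(2,5):A a4@(0,4):A a5@(3,0):A a6@(1,0):A
t=5: a0@(2,3):A a1@(0,0):B a2@(0,1):A a3@(2,5):A a4@(0,4):A a5@(3,0):A a6@(1,0):A
t=6: a0@(2,3):A a1@(0,2):B a2@(0,3):A a3@(2,5):A a4@(0,4):A a5@(3,0):A a6@(1,0):A
t=7: a0@(2,3):A a1@(0,0):B a2@(0,1):A a3@(2,5):A a4@(0,4):A a5@(3,0):A a6@(1,0):A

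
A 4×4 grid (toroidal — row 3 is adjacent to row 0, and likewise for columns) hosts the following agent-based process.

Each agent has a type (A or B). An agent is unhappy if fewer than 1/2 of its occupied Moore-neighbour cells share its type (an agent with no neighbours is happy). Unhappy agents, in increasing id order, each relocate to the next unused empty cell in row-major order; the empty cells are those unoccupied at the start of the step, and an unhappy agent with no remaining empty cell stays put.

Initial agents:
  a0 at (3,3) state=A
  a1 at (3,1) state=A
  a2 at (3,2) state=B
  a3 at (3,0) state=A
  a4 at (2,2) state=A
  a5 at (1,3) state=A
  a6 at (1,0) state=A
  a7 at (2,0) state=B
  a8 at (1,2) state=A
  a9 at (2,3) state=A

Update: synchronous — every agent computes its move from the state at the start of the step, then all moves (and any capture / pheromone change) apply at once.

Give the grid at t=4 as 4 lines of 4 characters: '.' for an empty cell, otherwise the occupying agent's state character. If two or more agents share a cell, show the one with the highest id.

..BB
A.AA
..AA
AA.A

t=1: a0@(3,3):A a1@(3,1):A a2@(0,0):B a3@(3,0):A a4@(2,2):A a5@(1,3):A a6@(1,0):A a7@(0,1):B a8@(1,2):A a9@(2,3):A
t=2: a0@(3,3):A a1@(3,1):A a2@(0,2):B a3@(3,0):A a4@(2,2):A a5@(1,3):A a6@(1,0):A a7@(0,3):B a8@(1,2):A a9@(2,3):A
t=3: a0@(3,3):A a1@(3,1):A a2@(0,0):B a3@(3,0):A a4@(2,2):A a5@(1,3):A a6@(1,0):A a7@(0,1):B a8@(1,2):A a9@(2,3):A
t=4: a0@(3,3):A a1@(3,1):A a2@(0,2):B a3@(3,0):A a4@(2,2):A a5@(1,3):A a6@(1,0):A a7@(0,3):B a8@(1,2):A a9@(2,3):A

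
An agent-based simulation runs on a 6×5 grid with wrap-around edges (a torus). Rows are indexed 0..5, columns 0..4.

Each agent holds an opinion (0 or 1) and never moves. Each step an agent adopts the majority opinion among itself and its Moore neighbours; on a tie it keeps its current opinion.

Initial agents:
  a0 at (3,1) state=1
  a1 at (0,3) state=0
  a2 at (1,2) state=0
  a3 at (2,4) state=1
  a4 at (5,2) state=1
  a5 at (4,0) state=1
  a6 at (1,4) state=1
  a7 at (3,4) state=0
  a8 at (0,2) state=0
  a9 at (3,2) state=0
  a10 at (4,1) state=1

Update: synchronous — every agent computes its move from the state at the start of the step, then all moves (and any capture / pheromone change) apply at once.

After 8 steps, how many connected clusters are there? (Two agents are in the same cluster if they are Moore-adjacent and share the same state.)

2

t=1: a0@(3,1):1 a1@(0,3):0 a2@(1,2):0 a3@(2,4):1 a4@(5,2):1 a5@(4,0):1 a6@(1,4):1 a7@(3,4):1 a8@(0,2):0 a9@(3,2):1 a10@(4,1):1
t=2: (unchanged — steady state)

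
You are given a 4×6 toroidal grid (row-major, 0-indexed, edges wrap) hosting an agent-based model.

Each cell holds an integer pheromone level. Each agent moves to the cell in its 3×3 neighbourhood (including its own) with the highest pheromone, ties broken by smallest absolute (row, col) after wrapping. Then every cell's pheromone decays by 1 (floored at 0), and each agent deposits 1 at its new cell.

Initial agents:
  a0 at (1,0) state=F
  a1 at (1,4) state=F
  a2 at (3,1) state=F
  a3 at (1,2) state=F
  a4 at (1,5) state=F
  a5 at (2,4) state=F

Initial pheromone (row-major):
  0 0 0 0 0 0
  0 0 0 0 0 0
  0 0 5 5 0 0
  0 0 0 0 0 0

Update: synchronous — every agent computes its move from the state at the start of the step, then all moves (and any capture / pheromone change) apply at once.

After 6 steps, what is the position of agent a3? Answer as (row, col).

t=1: a0@(0,0) a1@(2,3) a2@(2,2) a3@(2,2) a4@(0,0) a5@(2,3) | pheromone: 2 0 0 0 0 0 / 0 0 0 0 0 0 / 0 0 6 6 0 0 / 0 0 0 0 0 0
t=2: a0@(0,0) a1@(2,2) a2@(2,2) a3@(2,2) a4@(0,0) a5@(2,2) | pheromone: 3 0 0 0 0 0 / 0 0 0 0 0 0 / 0 0 9 5 0 0 / 0 0 0 0 0 0
t=3: a0@(0,0) a1@(2,2) a2@(2,2) a3@(2,2) a4@(0,0) a5@(2,2) | pheromone: 4 0 0 0 0 0 / 0 0 0 0 0 0 / 0 0 12 4 0 0 / 0 0 0 0 0 0
t=4: a0@(0,0) a1@(2,2) a2@(2,2) a3@(2,2) a4@(0,0) a5@(2,2) | pheromone: 5 0 0 0 0 0 / 0 0 0 0 0 0 / 0 0 15 3 0 0 / 0 0 0 0 0 0
t=5: a0@(0,0) a1@(2,2) a2@(2,2) a3@(2,2) a4@(0,0) a5@(2,2) | pheromone: 6 0 0 0 0 0 / 0 0 0 0 0 0 / 0 0 18 2 0 0 / 0 0 0 0 0 0
t=6: a0@(0,0) a1@(2,2) a2@(2,2) a3@(2,2) a4@(0,0) a5@(2,2) | pheromone: 7 0 0 0 0 0 / 0 0 0 0 0 0 / 0 0 21 1 0 0 / 0 0 0 0 0 0

(2, 2)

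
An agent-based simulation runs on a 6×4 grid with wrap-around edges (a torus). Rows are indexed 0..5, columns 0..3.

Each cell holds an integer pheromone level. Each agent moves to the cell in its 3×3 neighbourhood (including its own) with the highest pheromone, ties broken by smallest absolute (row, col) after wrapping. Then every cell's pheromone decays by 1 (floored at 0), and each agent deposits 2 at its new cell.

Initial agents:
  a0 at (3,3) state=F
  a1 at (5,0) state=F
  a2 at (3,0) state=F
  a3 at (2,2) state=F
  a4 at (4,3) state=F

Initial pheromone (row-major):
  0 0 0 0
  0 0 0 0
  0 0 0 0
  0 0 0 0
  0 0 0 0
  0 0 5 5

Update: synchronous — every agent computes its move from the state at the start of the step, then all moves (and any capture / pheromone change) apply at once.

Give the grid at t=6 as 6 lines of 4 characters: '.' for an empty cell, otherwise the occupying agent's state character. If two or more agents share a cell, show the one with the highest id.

t=1: a0@(2,0) a1@(5,3) a2@(2,0) a3@(1,1) a4@(5,2) | pheromone: 0 0 0 0 / 0 2 0 0 / 4 0 0 0 / 0 0 0 0 / 0 0 0 0 / 0 0 6 6
t=2: a0@(2,0) a1@(5,2) a2@(2,0) a3@(2,0) a4@(5,2) | pheromone: 0 0 0 0 / 0 1 0 0 / 9 0 0 0 / 0 0 0 0 / 0 0 0 0 / 0 0 9 5
t=3: a0@(2,0) a1@(5,2) a2@(2,0) a3@(2,0) a4@(5,2) | pheromone: 0 0 0 0 / 0 0 0 0 / 14 0 0 0 / 0 0 0 0 / 0 0 0 0 / 0 0 12 4
t=4: a0@(2,0) a1@(5,2) a2@(2,0) a3@(2,0) a4@(5,2) | pheromone: 0 0 0 0 / 0 0 0 0 / 19 0 0 0 / 0 0 0 0 / 0 0 0 0 / 0 0 15 3
t=5: a0@(2,0) a1@(5,2) a2@(2,0) a3@(2,0) a4@(5,2) | pheromone: 0 0 0 0 / 0 0 0 0 / 24 0 0 0 / 0 0 0 0 / 0 0 0 0 / 0 0 18 2
t=6: a0@(2,0) a1@(5,2) a2@(2,0) a3@(2,0) a4@(5,2) | pheromone: 0 0 0 0 / 0 0 0 0 / 29 0 0 0 / 0 0 0 0 / 0 0 0 0 / 0 0 21 1

....
....
F...
....
....
..F.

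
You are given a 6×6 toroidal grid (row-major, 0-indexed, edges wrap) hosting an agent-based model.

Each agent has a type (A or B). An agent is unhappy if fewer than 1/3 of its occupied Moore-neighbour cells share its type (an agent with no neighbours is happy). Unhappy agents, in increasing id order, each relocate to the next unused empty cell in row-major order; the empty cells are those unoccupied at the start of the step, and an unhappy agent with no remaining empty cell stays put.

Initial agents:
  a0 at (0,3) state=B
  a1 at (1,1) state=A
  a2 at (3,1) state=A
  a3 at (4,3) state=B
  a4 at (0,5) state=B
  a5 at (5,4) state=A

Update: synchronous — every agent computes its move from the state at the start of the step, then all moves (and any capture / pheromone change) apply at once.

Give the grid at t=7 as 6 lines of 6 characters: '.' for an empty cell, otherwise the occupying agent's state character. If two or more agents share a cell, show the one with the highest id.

t=1: a0@(0,0):B a1@(1,1):A a2@(3,1):A a3@(0,1):B a4@(0,2):B a5@(0,4):A
t=2: a0@(0,0):B a1@(0,3):A a2@(3,1):A a3@(0,1):B a4@(0,2):B a5@(0,4):A
t=3: (unchanged — steady state)

BBBAA.
......
......
.A....
......
......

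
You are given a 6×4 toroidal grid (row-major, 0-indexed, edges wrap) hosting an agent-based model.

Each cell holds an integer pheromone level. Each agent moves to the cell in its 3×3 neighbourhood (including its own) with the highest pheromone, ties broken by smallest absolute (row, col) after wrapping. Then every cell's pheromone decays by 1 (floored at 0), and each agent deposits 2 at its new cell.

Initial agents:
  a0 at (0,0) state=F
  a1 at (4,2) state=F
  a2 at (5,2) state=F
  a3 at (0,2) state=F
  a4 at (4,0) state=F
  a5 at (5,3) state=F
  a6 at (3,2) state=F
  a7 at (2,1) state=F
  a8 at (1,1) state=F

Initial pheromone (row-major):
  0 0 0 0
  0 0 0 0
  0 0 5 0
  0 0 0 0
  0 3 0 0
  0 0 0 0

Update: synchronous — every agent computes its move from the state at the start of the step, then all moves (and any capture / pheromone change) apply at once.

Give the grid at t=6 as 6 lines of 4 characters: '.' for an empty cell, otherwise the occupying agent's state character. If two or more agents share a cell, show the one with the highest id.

F...
....
..F.
....
.F..
....

t=1: a0@(0,0) a1@(4,1) a2@(4,1) a3@(0,1) a4@(4,1) a5@(0,0) a6@(2,2) a7@(2,2) a8@(2,2) | pheromone: 4 2 0 0 / 0 0 0 0 / 0 0 10 0 / 0 0 0 0 / 0 8 0 0 / 0 0 0 0
t=2: a0@(0,0) a1@(4,1) a2@(4,1) a3@(0,0) a4@(4,1) a5@(0,0) a6@(2,2) a7@(2,2) a8@(2,2) | pheromone: 9 1 0 0 / 0 0 0 0 / 0 0 15 0 / 0 0 0 0 / 0 13 0 0 / 0 0 0 0
t=3: a0@(0,0) a1@(4,1) a2@(4,1) a3@(0,0) a4@(4,1) a5@(0,0) a6@(2,2) a7@(2,2) a8@(2,2) | pheromone: 14 0 0 0 / 0 0 0 0 / 0 0 20 0 / 0 0 0 0 / 0 18 0 0 / 0 0 0 0
t=4: a0@(0,0) a1@(4,1) a2@(4,1) a3@(0,0) a4@(4,1) a5@(0,0) a6@(2,2) a7@(2,2) a8@(2,2) | pheromone: 19 0 0 0 / 0 0 0 0 / 0 0 25 0 / 0 0 0 0 / 0 23 0 0 / 0 0 0 0
t=5: a0@(0,0) a1@(4,1) a2@(4,1) a3@(0,0) a4@(4,1) a5@(0,0) a6@(2,2) a7@(2,2) a8@(2,2) | pheromone: 24 0 0 0 / 0 0 0 0 / 0 0 30 0 / 0 0 0 0 / 0 28 0 0 / 0 0 0 0
t=6: a0@(0,0) a1@(4,1) a2@(4,1) a3@(0,0) a4@(4,1) a5@(0,0) a6@(2,2) a7@(2,2) a8@(2,2) | pheromone: 29 0 0 0 / 0 0 0 0 / 0 0 35 0 / 0 0 0 0 / 0 33 0 0 / 0 0 0 0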